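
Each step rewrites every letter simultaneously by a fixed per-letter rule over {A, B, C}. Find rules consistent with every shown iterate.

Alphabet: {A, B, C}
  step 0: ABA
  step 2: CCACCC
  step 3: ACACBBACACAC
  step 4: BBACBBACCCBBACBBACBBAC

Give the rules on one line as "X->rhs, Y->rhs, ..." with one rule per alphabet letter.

  step 3 ⇒ step 4: ACACBBACACAC ⇒ BB·AC·BB·AC·C·C·BB·AC·BB·AC·BB·AC
    A ↦ BB
    B ↦ C
    C ↦ AC

A->BB, B->C, C->AC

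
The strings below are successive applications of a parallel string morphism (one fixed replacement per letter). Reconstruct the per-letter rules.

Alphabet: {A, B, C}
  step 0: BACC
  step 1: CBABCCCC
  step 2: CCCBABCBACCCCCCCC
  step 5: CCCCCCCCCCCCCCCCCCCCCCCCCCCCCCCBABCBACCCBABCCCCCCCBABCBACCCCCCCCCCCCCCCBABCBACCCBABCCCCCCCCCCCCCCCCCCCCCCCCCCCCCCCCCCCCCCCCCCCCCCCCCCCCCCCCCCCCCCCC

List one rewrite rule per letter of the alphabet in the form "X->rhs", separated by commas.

A->B, B->CBA, C->CC

  step 1 ⇒ step 2: CBABCCCC ⇒ CC·CBA·B·CBA·CC·CC·CC·CC
    A ↦ B
    B ↦ CBA
    C ↦ CC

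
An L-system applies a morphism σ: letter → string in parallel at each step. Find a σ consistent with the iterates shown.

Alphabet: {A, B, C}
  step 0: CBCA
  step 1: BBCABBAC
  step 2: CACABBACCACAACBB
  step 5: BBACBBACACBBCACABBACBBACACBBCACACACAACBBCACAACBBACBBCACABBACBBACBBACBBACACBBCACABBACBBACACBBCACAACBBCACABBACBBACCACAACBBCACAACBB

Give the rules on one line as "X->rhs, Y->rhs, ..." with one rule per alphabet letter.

A->AC, B->CA, C->BB

  step 1 ⇒ step 2: BBCABBAC ⇒ CA·CA·BB·AC·CA·CA·AC·BB
    A ↦ AC
    B ↦ CA
    C ↦ BB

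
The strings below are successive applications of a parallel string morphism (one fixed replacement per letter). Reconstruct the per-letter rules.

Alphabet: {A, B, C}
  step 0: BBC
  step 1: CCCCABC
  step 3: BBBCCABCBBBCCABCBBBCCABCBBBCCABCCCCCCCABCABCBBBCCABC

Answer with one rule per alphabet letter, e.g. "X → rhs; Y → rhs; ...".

A->BBB, B->CC, C->ABC

  step 0 ⇒ step 1: BBC ⇒ CC·CC·ABC
    B ↦ CC
    C ↦ ABC
    A ↦ BBB  (constrained at step 1)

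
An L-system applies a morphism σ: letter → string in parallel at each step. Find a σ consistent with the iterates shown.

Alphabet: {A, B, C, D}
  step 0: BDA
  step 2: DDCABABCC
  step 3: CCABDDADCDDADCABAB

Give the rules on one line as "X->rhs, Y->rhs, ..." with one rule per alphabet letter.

  step 2 ⇒ step 3: DDCABABCC ⇒ C·C·AB·DD·ADC·DD·ADC·AB·AB
    A ↦ DD
    B ↦ ADC
    C ↦ AB
    D ↦ C

A->DD, B->ADC, C->AB, D->C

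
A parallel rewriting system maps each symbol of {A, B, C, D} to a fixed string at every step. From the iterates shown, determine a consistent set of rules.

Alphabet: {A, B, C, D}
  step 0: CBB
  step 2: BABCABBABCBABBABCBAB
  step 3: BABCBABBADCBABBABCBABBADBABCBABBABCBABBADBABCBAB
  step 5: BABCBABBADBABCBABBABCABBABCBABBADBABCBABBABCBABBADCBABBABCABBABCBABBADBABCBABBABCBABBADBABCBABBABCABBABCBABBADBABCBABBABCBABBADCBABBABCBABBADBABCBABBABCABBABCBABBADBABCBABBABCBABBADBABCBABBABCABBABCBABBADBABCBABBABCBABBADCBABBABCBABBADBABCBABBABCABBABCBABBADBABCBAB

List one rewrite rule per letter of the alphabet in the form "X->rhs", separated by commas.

A->C, B->BAB, C->BAD, D->AB

  step 2 ⇒ step 3: BABCABBABCBABBABCBAB ⇒ BAB·C·BAB·BAD·C·BAB·BAB·C·BAB·BAD·BAB·C·BAB·BAB·C·BAB·BAD·BAB·C·BAB
    A ↦ C
    B ↦ BAB
    C ↦ BAD
    D ↦ AB  (constrained at step 3)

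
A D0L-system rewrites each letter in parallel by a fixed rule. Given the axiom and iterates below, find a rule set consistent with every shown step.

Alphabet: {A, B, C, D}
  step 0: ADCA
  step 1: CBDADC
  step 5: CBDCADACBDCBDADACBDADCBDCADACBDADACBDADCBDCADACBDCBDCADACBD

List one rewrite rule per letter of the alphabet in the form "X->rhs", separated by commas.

  step 0 ⇒ step 1: ADCA ⇒ C·BD·AD·C
    A ↦ C
    C ↦ AD
    D ↦ BD
    B ↦ AC  (constrained at step 1)

A->C, B->AC, C->AD, D->BD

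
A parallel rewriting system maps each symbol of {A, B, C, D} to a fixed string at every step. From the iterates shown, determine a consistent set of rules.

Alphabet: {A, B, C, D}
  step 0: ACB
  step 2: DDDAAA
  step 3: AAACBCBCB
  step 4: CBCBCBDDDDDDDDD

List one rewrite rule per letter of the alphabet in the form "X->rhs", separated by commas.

A->CB, B->DD, C->D, D->A

  step 3 ⇒ step 4: AAACBCBCB ⇒ CB·CB·CB·D·DD·D·DD·D·DD
    A ↦ CB
    B ↦ DD
    C ↦ D
  step 2 ⇒ step 3: DDDAAA ⇒ A·A·A·CB·CB·CB
    D ↦ A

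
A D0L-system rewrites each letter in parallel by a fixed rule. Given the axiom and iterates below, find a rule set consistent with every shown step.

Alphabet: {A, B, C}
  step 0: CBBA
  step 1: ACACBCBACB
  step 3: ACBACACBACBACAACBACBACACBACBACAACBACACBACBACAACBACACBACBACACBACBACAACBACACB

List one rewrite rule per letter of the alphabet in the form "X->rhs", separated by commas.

A->ACB, B->CB, C->ACA

  step 0 ⇒ step 1: CBBA ⇒ ACA·CB·CB·ACB
    A ↦ ACB
    B ↦ CB
    C ↦ ACA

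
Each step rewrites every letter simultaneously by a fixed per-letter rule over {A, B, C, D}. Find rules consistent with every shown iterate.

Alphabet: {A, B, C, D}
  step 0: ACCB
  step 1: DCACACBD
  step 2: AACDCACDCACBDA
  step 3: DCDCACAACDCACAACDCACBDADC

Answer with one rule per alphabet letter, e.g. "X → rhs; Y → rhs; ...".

  step 2 ⇒ step 3: AACDCACDCACBDA ⇒ DC·DC·AC·A·AC·DC·AC·A·AC·DC·AC·BD·A·DC
    A ↦ DC
    B ↦ BD
    C ↦ AC
    D ↦ A

A->DC, B->BD, C->AC, D->A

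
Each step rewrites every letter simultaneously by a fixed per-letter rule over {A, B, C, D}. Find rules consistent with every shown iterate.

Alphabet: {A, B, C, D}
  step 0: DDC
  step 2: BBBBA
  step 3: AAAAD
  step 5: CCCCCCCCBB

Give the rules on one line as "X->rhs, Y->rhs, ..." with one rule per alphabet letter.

A->D, B->A, C->B, D->CC

  step 2 ⇒ step 3: BBBBA ⇒ A·A·A·A·D
    A ↦ D
    B ↦ A
    C ↦ B  (constrained at step 0)
    D ↦ CC  (constrained at step 0)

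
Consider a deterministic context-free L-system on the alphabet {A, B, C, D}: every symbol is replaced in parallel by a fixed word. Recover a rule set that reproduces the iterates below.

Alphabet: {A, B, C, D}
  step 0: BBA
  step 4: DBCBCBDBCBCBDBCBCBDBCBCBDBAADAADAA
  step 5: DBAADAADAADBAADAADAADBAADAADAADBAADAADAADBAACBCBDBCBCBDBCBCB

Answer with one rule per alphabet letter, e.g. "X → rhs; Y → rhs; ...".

A->CB, B->AA, C->D, D->DB

  step 4 ⇒ step 5: DBCBCBDBCBCBDBCBCBDBCBCBDBAADAADAA ⇒ DB·AA·D·AA·D·AA·DB·AA·D·AA·D·AA·DB·AA·D·AA·D·AA·DB·AA·D·AA·D·AA·DB·AA·CB·CB·DB·CB·CB·DB·CB·CB
    A ↦ CB
    B ↦ AA
    C ↦ D
    D ↦ DB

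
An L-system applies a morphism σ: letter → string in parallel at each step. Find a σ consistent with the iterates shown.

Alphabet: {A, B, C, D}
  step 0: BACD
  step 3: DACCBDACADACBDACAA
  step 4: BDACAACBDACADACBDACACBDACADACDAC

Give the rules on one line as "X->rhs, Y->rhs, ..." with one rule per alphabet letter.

  step 3 ⇒ step 4: DACCBDACADACBDACAA ⇒ B·DAC·A·A·C·B·DAC·A·DAC·B·DAC·A·C·B·DAC·A·DAC·DAC
    A ↦ DAC
    B ↦ C
    C ↦ A
    D ↦ B

A->DAC, B->C, C->A, D->B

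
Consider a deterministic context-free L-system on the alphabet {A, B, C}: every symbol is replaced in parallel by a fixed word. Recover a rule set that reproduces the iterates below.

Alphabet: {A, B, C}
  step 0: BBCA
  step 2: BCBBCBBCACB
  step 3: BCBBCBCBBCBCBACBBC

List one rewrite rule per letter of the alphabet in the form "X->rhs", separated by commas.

A->AC, B->BC, C->B

  step 2 ⇒ step 3: BCBBCBBCACB ⇒ BC·B·BC·BC·B·BC·BC·B·AC·B·BC
    A ↦ AC
    B ↦ BC
    C ↦ B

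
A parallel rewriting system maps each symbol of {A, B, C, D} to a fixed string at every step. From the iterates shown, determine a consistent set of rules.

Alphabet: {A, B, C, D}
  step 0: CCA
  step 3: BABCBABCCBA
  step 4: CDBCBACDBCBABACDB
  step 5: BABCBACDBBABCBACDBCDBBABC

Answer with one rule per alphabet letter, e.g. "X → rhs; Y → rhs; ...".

A->DB, B->C, C->BA, D->B

  step 4 ⇒ step 5: CDBCBACDBCBABACDB ⇒ BA·B·C·BA·C·DB·BA·B·C·BA·C·DB·C·DB·BA·B·C
    A ↦ DB
    B ↦ C
    C ↦ BA
    D ↦ B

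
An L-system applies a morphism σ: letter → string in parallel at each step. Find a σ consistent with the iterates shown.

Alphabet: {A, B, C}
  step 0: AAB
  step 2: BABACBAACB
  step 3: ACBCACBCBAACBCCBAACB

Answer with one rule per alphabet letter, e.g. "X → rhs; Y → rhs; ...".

A->C, B->ACB, C->BA

  step 2 ⇒ step 3: BABACBAACB ⇒ ACB·C·ACB·C·BA·ACB·C·C·BA·ACB
    A ↦ C
    B ↦ ACB
    C ↦ BA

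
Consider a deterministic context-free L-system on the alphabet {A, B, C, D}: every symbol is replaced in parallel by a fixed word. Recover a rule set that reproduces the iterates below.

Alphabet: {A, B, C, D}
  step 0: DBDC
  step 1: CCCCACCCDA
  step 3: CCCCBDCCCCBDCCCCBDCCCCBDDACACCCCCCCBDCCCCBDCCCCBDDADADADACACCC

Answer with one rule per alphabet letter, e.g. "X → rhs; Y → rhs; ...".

A->CBD, B->CA, C->DA, D->CCC

  step 0 ⇒ step 1: DBDC ⇒ CCC·CA·CCC·DA
    B ↦ CA
    C ↦ DA
    D ↦ CCC
    A ↦ CBD  (constrained at step 1)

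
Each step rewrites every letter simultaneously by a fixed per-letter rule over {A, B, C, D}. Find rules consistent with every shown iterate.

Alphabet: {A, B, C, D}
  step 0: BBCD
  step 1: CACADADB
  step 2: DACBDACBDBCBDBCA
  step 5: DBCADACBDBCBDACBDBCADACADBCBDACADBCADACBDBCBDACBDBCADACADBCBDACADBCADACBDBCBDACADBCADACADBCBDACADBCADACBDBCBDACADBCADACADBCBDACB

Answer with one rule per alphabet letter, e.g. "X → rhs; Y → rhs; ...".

A->CB, B->CA, C->DA, D->DB

  step 1 ⇒ step 2: CACADADB ⇒ DA·CB·DA·CB·DB·CB·DB·CA
    A ↦ CB
    B ↦ CA
    C ↦ DA
    D ↦ DB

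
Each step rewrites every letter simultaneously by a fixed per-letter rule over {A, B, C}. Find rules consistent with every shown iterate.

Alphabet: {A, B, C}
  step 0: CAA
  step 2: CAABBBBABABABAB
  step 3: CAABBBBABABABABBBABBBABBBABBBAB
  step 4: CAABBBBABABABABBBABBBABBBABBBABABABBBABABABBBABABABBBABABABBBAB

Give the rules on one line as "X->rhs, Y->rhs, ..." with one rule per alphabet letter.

A->BB, B->AB, C->CAA

  step 3 ⇒ step 4: CAABBBBABABABABBBABBBABBBABBBAB ⇒ CAA·BB·BB·AB·AB·AB·AB·BB·AB·BB·AB·BB·AB·BB·AB·AB·AB·BB·AB·AB·AB·BB·AB·AB·AB·BB·AB·AB·AB·BB·AB
    A ↦ BB
    B ↦ AB
    C ↦ CAA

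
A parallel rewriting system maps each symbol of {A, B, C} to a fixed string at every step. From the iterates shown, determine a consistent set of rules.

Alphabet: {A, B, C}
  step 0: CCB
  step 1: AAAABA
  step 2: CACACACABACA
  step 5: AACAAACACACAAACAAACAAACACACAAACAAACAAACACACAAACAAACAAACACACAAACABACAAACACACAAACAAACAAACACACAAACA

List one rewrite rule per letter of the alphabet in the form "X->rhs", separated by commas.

A->CA, B->BA, C->AA

  step 1 ⇒ step 2: AAAABA ⇒ CA·CA·CA·CA·BA·CA
    A ↦ CA
    B ↦ BA
  step 0 ⇒ step 1: CCB ⇒ AA·AA·BA
    C ↦ AA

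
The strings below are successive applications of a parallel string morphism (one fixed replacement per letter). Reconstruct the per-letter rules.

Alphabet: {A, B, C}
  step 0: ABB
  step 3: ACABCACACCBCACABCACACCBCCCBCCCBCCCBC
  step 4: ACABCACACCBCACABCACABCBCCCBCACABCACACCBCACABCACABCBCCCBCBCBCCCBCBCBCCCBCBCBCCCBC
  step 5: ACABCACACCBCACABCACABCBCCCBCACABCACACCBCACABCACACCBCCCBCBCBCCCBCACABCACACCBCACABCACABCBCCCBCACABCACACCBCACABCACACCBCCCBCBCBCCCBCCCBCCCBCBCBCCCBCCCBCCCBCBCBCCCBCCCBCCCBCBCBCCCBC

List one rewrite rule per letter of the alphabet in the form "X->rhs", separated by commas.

A->ACA, B->CC, C->BC

  step 4 ⇒ step 5: ACABCACACCBCACABCACABCBCCCBCACABCACACCBCACABCACABCBCCCBCBCBCCCBCBCBCCCBCBCBCCCBC ⇒ ACA·BC·ACA·CC·BC·ACA·BC·ACA·BC·BC·CC·BC·ACA·BC·ACA·CC·BC·ACA·BC·ACA·CC·BC·CC·BC·BC·BC·CC·BC·ACA·BC·ACA·CC·BC·ACA·BC·ACA·BC·BC·CC·BC·ACA·BC·ACA·CC·BC·ACA·BC·ACA·CC·BC·CC·BC·BC·BC·CC·BC·CC·BC·CC·BC·BC·BC·CC·BC·CC·BC·CC·BC·BC·BC·CC·BC·CC·BC·CC·BC·BC·BC·CC·BC
    A ↦ ACA
    B ↦ CC
    C ↦ BC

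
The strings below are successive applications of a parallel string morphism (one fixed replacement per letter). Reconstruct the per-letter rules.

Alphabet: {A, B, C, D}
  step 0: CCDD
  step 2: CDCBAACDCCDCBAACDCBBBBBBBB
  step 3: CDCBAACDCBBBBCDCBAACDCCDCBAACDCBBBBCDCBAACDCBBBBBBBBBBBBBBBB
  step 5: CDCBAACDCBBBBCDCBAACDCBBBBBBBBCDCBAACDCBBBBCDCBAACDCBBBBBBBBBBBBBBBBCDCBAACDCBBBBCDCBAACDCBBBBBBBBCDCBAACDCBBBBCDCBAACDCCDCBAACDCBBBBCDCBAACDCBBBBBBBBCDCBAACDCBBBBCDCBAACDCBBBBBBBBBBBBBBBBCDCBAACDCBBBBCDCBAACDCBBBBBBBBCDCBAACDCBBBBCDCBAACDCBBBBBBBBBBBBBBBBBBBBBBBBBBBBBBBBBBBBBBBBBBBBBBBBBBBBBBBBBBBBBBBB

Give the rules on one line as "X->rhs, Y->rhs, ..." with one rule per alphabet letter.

  step 2 ⇒ step 3: CDCBAACDCCDCBAACDCBBBBBBBB ⇒ CDC·BAA·CDC·BB·B·B·CDC·BAA·CDC·CDC·BAA·CDC·BB·B·B·CDC·BAA·CDC·BB·BB·BB·BB·BB·BB·BB·BB
    A ↦ B
    B ↦ BB
    C ↦ CDC
    D ↦ BAA

A->B, B->BB, C->CDC, D->BAA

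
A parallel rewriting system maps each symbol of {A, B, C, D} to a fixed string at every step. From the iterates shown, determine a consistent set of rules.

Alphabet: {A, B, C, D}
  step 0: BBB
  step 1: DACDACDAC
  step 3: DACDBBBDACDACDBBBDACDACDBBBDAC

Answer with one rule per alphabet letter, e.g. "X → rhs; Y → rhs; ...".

A->CD, B->DAC, C->DB, D->B

  step 0 ⇒ step 1: BBB ⇒ DAC·DAC·DAC
    B ↦ DAC
    A ↦ CD  (constrained at step 1)
    C ↦ DB  (constrained at step 1)
    D ↦ B  (constrained at step 1)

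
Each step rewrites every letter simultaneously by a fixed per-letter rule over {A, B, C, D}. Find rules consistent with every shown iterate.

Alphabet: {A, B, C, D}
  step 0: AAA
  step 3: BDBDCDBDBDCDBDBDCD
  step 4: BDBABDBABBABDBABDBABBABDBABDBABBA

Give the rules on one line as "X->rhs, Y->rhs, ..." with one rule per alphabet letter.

  step 3 ⇒ step 4: BDBDCDBDBDCDBDBDCD ⇒ BD·BA·BD·BA·B·BA·BD·BA·BD·BA·B·BA·BD·BA·BD·BA·B·BA
    B ↦ BD
    C ↦ B
    D ↦ BA
    A ↦ CD  (constrained at step 0)

A->CD, B->BD, C->B, D->BA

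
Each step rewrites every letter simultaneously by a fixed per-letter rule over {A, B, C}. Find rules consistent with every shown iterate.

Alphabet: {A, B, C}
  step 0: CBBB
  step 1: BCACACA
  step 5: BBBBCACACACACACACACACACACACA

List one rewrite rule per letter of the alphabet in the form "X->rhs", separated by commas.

  step 0 ⇒ step 1: CBBB ⇒ B·CA·CA·CA
    B ↦ CA
    C ↦ B
    A ↦ B  (constrained at step 1)

A->B, B->CA, C->B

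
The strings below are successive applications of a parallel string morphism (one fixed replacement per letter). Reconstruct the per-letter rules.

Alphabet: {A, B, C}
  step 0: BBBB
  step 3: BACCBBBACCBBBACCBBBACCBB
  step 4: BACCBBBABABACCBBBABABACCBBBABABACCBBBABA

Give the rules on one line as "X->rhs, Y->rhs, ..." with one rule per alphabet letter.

A->CC, B->BA, C->B

  step 3 ⇒ step 4: BACCBBBACCBBBACCBBBACCBB ⇒ BA·CC·B·B·BA·BA·BA·CC·B·B·BA·BA·BA·CC·B·B·BA·BA·BA·CC·B·B·BA·BA
    A ↦ CC
    B ↦ BA
    C ↦ B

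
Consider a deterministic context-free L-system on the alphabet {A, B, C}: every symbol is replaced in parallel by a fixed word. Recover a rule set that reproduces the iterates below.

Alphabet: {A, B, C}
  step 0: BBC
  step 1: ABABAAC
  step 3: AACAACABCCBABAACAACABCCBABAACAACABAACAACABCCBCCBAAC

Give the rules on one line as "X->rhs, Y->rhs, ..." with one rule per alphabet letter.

  step 0 ⇒ step 1: BBC ⇒ AB·AB·AAC
    B ↦ AB
    C ↦ AAC
    A ↦ CCB  (constrained at step 1)

A->CCB, B->AB, C->AAC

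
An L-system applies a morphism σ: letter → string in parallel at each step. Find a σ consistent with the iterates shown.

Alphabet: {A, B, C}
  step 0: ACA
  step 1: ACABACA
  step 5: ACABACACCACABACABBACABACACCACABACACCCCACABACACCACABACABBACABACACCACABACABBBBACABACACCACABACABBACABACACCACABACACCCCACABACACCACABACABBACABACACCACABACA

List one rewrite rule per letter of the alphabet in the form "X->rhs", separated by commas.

  step 0 ⇒ step 1: ACA ⇒ ACA·B·ACA
    A ↦ ACA
    C ↦ B
    B ↦ CC  (constrained at step 1)

A->ACA, B->CC, C->B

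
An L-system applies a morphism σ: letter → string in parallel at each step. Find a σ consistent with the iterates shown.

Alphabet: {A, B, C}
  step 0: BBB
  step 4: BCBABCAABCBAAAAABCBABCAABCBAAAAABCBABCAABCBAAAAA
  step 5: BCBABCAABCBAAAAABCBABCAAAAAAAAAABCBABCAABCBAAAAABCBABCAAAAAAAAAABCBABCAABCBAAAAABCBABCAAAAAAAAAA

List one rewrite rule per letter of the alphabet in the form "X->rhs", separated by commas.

A->AA, B->BC, C->BA

  step 4 ⇒ step 5: BCBABCAABCBAAAAABCBABCAABCBAAAAABCBABCAABCBAAAAA ⇒ BC·BA·BC·AA·BC·BA·AA·AA·BC·BA·BC·AA·AA·AA·AA·AA·BC·BA·BC·AA·BC·BA·AA·AA·BC·BA·BC·AA·AA·AA·AA·AA·BC·BA·BC·AA·BC·BA·AA·AA·BC·BA·BC·AA·AA·AA·AA·AA
    A ↦ AA
    B ↦ BC
    C ↦ BA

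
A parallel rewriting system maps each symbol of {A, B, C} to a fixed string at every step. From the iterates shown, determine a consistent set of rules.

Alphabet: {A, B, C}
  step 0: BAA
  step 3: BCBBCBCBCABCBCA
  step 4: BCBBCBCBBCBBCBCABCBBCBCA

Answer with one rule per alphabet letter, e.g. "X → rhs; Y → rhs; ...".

  step 3 ⇒ step 4: BCBBCBCBCABCBCA ⇒ BC·B·BC·BC·B·BC·B·BC·B·CA·BC·B·BC·B·CA
    A ↦ CA
    B ↦ BC
    C ↦ B

A->CA, B->BC, C->B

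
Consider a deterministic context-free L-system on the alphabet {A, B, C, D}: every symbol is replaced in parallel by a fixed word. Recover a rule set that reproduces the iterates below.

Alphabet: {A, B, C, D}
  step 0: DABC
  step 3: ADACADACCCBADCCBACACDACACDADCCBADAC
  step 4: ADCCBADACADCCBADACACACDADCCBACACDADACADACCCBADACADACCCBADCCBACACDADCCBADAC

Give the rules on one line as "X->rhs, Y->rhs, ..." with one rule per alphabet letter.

A->AD, B->D, C->AC, D->CCB

  step 3 ⇒ step 4: ADACADACCCBADCCBACACDACACDADCCBADAC ⇒ AD·CCB·AD·AC·AD·CCB·AD·AC·AC·AC·D·AD·CCB·AC·AC·D·AD·AC·AD·AC·CCB·AD·AC·AD·AC·CCB·AD·CCB·AC·AC·D·AD·CCB·AD·AC
    A ↦ AD
    B ↦ D
    C ↦ AC
    D ↦ CCB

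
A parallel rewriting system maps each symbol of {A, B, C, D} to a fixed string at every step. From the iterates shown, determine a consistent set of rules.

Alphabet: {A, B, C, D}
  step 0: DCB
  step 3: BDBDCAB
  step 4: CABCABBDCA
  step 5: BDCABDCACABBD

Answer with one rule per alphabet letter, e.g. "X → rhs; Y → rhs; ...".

  step 4 ⇒ step 5: CABCABBDCA ⇒ B·D·CA·B·D·CA·CA·B·B·D
    A ↦ D
    B ↦ CA
    C ↦ B
    D ↦ B

A->D, B->CA, C->B, D->B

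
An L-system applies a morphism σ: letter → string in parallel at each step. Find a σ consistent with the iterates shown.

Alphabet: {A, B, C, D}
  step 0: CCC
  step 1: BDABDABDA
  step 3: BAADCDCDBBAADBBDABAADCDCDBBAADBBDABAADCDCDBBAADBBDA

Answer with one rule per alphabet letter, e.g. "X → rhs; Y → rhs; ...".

  step 0 ⇒ step 1: CCC ⇒ BDA·BDA·BDA
    C ↦ BDA
    A ↦ DC  (constrained at step 1)
    B ↦ BAA  (constrained at step 1)
    D ↦ DB  (constrained at step 1)

A->DC, B->BAA, C->BDA, D->DB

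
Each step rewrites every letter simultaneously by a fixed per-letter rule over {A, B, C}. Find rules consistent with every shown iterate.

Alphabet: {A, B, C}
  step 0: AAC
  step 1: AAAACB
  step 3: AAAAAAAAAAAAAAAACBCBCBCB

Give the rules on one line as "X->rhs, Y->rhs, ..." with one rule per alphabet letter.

A->AA, B->CB, C->CB

  step 0 ⇒ step 1: AAC ⇒ AA·AA·CB
    A ↦ AA
    C ↦ CB
    B ↦ CB  (constrained at step 1)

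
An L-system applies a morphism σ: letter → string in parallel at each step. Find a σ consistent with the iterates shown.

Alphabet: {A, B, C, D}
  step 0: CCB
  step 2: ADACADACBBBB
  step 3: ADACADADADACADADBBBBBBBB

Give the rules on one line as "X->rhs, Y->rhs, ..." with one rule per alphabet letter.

A->AD, B->BB, C->AD, D->AC

  step 2 ⇒ step 3: ADACADACBBBB ⇒ AD·AC·AD·AD·AD·AC·AD·AD·BB·BB·BB·BB
    A ↦ AD
    B ↦ BB
    C ↦ AD
    D ↦ AC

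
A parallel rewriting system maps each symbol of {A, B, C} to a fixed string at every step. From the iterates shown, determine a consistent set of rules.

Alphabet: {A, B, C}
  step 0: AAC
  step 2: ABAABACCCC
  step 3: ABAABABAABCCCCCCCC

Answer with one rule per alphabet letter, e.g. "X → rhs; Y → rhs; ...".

A->AB, B->A, C->CC

  step 2 ⇒ step 3: ABAABACCCC ⇒ AB·A·AB·AB·A·AB·CC·CC·CC·CC
    A ↦ AB
    B ↦ A
    C ↦ CC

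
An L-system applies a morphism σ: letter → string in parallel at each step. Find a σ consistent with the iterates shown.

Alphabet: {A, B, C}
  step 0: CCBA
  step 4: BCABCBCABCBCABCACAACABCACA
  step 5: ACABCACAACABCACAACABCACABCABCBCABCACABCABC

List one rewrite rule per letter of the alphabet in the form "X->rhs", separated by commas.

A->BC, B->AC, C->A

  step 4 ⇒ step 5: BCABCBCABCBCABCACAACABCACA ⇒ AC·A·BC·AC·A·AC·A·BC·AC·A·AC·A·BC·AC·A·BC·A·BC·BC·A·BC·AC·A·BC·A·BC
    A ↦ BC
    B ↦ AC
    C ↦ A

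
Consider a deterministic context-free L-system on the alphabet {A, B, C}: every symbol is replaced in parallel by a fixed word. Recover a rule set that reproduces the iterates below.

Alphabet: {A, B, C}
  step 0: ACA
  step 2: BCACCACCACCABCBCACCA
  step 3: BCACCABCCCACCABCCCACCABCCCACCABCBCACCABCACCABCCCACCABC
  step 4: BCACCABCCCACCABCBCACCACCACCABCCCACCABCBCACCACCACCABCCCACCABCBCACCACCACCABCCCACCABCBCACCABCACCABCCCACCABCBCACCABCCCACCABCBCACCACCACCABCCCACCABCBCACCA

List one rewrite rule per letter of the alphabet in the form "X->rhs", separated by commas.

A->BC, B->BCA, C->CCA

  step 3 ⇒ step 4: BCACCABCCCACCABCCCACCABCCCACCABCBCACCABCACCABCCCACCABC ⇒ BCA·CCA·BC·CCA·CCA·BC·BCA·CCA·CCA·CCA·BC·CCA·CCA·BC·BCA·CCA·CCA·CCA·BC·CCA·CCA·BC·BCA·CCA·CCA·CCA·BC·CCA·CCA·BC·BCA·CCA·BCA·CCA·BC·CCA·CCA·BC·BCA·CCA·BC·CCA·CCA·BC·BCA·CCA·CCA·CCA·BC·CCA·CCA·BC·BCA·CCA
    A ↦ BC
    B ↦ BCA
    C ↦ CCA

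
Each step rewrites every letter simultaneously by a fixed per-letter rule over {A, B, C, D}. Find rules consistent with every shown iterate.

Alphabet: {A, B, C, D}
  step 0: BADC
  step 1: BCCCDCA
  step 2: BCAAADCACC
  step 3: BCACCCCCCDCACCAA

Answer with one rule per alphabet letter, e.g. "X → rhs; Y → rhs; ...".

  step 2 ⇒ step 3: BCAAADCACC ⇒ BC·A·CC·CC·CC·DC·A·CC·A·A
    A ↦ CC
    B ↦ BC
    C ↦ A
    D ↦ DC

A->CC, B->BC, C->A, D->DC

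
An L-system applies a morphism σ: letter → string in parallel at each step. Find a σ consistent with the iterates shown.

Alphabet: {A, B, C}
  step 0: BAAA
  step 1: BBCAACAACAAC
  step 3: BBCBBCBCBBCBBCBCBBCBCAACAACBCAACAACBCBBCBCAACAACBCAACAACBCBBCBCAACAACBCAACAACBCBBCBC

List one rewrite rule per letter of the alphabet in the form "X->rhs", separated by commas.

A->AAC, B->BBC, C->BC

  step 0 ⇒ step 1: BAAA ⇒ BBC·AAC·AAC·AAC
    A ↦ AAC
    B ↦ BBC
    C ↦ BC  (constrained at step 1)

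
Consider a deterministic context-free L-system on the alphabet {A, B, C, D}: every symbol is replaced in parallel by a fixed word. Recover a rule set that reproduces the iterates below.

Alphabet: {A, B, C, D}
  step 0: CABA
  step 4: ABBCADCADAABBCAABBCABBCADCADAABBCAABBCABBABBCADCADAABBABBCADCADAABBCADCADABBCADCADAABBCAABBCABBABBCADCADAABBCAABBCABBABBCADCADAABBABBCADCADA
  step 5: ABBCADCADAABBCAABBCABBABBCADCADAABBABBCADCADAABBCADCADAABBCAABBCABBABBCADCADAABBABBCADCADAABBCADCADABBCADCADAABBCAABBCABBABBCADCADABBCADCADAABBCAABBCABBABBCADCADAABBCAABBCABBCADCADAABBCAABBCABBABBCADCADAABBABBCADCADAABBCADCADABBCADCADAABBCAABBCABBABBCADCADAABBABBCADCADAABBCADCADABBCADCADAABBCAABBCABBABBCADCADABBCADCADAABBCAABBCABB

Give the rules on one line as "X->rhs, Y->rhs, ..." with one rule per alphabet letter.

  step 4 ⇒ step 5: ABBCADCADAABBCAABBCABBCADCADAABBCAABBCABBABBCADCADAABBABBCADCADAABBCADCADABBCADCADAABBCAABBCABBABBCADCADAABBCAABBCABBABBCADCADAABBABBCADCADA ⇒ ABB·CAD·CAD·A·ABB·C·A·ABB·C·ABB·ABB·CAD·CAD·A·ABB·ABB·CAD·CAD·A·ABB·CAD·CAD·A·ABB·C·A·ABB·C·ABB·ABB·CAD·CAD·A·ABB·ABB·CAD·CAD·A·ABB·CAD·CAD·ABB·CAD·CAD·A·ABB·C·A·ABB·C·ABB·ABB·CAD·CAD·ABB·CAD·CAD·A·ABB·C·A·ABB·C·ABB·ABB·CAD·CAD·A·ABB·C·A·ABB·C·ABB·CAD·CAD·A·ABB·C·A·ABB·C·ABB·ABB·CAD·CAD·A·ABB·ABB·CAD·CAD·A·ABB·CAD·CAD·ABB·CAD·CAD·A·ABB·C·A·ABB·C·ABB·ABB·CAD·CAD·A·ABB·ABB·CAD·CAD·A·ABB·CAD·CAD·ABB·CAD·CAD·A·ABB·C·A·ABB·C·ABB·ABB·CAD·CAD·ABB·CAD·CAD·A·ABB·C·A·ABB·C·ABB
    A ↦ ABB
    B ↦ CAD
    C ↦ A
    D ↦ C

A->ABB, B->CAD, C->A, D->C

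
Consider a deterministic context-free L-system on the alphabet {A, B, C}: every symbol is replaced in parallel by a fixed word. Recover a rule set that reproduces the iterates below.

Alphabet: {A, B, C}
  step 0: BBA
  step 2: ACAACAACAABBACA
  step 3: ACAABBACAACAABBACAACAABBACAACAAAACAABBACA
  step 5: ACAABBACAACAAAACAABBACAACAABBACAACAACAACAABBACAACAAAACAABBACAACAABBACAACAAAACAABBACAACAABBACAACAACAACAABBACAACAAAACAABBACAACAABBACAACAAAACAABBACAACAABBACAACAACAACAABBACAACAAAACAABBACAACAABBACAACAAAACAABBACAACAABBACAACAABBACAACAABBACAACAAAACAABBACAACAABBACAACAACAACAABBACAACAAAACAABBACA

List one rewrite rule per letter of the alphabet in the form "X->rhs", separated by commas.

  step 2 ⇒ step 3: ACAACAACAABBACA ⇒ ACA·ABB·ACA·ACA·ABB·ACA·ACA·ABB·ACA·ACA·A·A·ACA·ABB·ACA
    A ↦ ACA
    B ↦ A
    C ↦ ABB

A->ACA, B->A, C->ABB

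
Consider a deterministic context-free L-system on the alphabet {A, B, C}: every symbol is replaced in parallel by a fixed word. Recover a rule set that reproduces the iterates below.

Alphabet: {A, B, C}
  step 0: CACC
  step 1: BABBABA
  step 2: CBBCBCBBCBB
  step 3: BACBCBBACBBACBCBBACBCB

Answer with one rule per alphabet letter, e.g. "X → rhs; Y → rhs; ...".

  step 2 ⇒ step 3: CBBCBCBBCBB ⇒ BA·CB·CB·BA·CB·BA·CB·CB·BA·CB·CB
    B ↦ CB
    C ↦ BA
  step 0 ⇒ step 1: CACC ⇒ BA·B·BA·BA
    A ↦ B

A->B, B->CB, C->BA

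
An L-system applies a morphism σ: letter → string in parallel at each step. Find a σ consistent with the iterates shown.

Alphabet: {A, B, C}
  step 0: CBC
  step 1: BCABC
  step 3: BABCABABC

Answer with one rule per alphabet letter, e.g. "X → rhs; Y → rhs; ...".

A->B, B->A, C->BC

  step 0 ⇒ step 1: CBC ⇒ BC·A·BC
    B ↦ A
    C ↦ BC
    A ↦ B  (constrained at step 1)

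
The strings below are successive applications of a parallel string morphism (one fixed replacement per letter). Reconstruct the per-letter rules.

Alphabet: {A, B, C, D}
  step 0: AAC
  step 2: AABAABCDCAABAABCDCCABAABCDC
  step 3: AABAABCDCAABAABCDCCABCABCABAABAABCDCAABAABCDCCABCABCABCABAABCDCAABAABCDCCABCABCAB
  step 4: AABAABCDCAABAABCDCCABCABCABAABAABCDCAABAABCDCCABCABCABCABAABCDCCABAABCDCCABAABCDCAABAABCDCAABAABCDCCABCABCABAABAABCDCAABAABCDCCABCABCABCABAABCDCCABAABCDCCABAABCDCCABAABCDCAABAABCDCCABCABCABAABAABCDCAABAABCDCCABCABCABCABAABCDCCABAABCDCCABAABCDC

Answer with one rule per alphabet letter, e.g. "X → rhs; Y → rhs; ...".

  step 3 ⇒ step 4: AABAABCDCAABAABCDCCABCABCABAABAABCDCAABAABCDCCABCABCABCABAABCDCAABAABCDCCABCABCAB ⇒ AAB·AAB·CDC·AAB·AAB·CDC·CAB·CAB·CAB·AAB·AAB·CDC·AAB·AAB·CDC·CAB·CAB·CAB·CAB·AAB·CDC·CAB·AAB·CDC·CAB·AAB·CDC·AAB·AAB·CDC·AAB·AAB·CDC·CAB·CAB·CAB·AAB·AAB·CDC·AAB·AAB·CDC·CAB·CAB·CAB·CAB·AAB·CDC·CAB·AAB·CDC·CAB·AAB·CDC·CAB·AAB·CDC·AAB·AAB·CDC·CAB·CAB·CAB·AAB·AAB·CDC·AAB·AAB·CDC·CAB·CAB·CAB·CAB·AAB·CDC·CAB·AAB·CDC·CAB·AAB·CDC
    A ↦ AAB
    B ↦ CDC
    C ↦ CAB
    D ↦ CAB

A->AAB, B->CDC, C->CAB, D->CAB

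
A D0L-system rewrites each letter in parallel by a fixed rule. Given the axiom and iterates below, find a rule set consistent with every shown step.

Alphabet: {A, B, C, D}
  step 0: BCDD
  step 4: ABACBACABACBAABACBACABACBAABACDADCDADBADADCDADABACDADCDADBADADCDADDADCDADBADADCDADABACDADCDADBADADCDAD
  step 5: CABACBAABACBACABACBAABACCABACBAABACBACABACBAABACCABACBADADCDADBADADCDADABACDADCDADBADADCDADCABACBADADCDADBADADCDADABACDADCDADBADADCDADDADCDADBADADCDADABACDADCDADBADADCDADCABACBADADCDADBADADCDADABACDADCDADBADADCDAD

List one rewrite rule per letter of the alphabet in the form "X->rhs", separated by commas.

A->C, B->ABA, C->BA, D->DAD

  step 4 ⇒ step 5: ABACBACABACBAABACBACABACBAABACDADCDADBADADCDADABACDADCDADBADADCDADDADCDADBADADCDADABACDADCDADBADADCDAD ⇒ C·ABA·C·BA·ABA·C·BA·C·ABA·C·BA·ABA·C·C·ABA·C·BA·ABA·C·BA·C·ABA·C·BA·ABA·C·C·ABA·C·BA·DAD·C·DAD·BA·DAD·C·DAD·ABA·C·DAD·C·DAD·BA·DAD·C·DAD·C·ABA·C·BA·DAD·C·DAD·BA·DAD·C·DAD·ABA·C·DAD·C·DAD·BA·DAD·C·DAD·DAD·C·DAD·BA·DAD·C·DAD·ABA·C·DAD·C·DAD·BA·DAD·C·DAD·C·ABA·C·BA·DAD·C·DAD·BA·DAD·C·DAD·ABA·C·DAD·C·DAD·BA·DAD·C·DAD
    A ↦ C
    B ↦ ABA
    C ↦ BA
    D ↦ DAD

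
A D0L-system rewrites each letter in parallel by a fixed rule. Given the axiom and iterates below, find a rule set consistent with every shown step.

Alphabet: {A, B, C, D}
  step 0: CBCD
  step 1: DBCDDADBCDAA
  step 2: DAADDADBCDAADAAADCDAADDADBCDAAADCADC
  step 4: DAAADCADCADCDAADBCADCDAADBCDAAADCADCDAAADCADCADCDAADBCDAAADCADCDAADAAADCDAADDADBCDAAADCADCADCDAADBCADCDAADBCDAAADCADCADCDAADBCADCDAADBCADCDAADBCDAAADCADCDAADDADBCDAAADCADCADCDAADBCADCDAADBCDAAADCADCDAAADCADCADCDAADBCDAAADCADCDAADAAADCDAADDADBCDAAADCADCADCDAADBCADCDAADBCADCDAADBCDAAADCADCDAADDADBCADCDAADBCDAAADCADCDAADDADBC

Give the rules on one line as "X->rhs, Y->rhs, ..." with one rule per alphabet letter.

  step 1 ⇒ step 2: DBCDDADBCDAA ⇒ DAA·DDA·DBC·DAA·DAA·ADC·DAA·DDA·DBC·DAA·ADC·ADC
    A ↦ ADC
    B ↦ DDA
    C ↦ DBC
    D ↦ DAA

A->ADC, B->DDA, C->DBC, D->DAA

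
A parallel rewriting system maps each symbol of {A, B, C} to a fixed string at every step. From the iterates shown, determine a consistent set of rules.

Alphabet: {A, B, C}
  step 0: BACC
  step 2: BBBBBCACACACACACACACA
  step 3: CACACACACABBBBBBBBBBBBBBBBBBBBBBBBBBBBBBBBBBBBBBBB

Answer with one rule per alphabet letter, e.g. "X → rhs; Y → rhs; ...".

A->BB, B->CA, C->BBB

  step 2 ⇒ step 3: BBBBBCACACACACACACACA ⇒ CA·CA·CA·CA·CA·BBB·BB·BBB·BB·BBB·BB·BBB·BB·BBB·BB·BBB·BB·BBB·BB·BBB·BB
    A ↦ BB
    B ↦ CA
    C ↦ BBB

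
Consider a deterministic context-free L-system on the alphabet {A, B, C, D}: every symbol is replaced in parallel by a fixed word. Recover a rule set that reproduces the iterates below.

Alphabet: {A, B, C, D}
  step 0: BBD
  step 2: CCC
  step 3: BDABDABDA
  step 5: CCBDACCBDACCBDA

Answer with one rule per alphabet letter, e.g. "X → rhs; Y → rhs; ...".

A->C, B->A, C->BDA, D->A

  step 2 ⇒ step 3: CCC ⇒ BDA·BDA·BDA
    C ↦ BDA
    A ↦ C  (constrained at step 3)
    B ↦ A  (constrained at step 0)
    D ↦ A  (constrained at step 0)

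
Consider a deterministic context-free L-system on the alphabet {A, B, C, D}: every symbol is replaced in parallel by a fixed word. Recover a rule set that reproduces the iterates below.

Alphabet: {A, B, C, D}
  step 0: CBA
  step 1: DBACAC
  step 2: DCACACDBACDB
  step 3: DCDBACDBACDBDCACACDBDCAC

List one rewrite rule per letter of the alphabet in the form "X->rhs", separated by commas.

  step 2 ⇒ step 3: DCACACDBACDB ⇒ DC·DB·AC·DB·AC·DB·DC·AC·AC·DB·DC·AC
    A ↦ AC
    B ↦ AC
    C ↦ DB
    D ↦ DC

A->AC, B->AC, C->DB, D->DC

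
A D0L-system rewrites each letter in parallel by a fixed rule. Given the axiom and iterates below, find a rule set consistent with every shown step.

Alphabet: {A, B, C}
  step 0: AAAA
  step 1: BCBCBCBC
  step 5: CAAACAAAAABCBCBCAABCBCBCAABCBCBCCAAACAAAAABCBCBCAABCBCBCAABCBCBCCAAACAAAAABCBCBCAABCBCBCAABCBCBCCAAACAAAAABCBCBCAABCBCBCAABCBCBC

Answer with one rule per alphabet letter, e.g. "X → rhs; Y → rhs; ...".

A->BC, B->CA, C->AA

  step 0 ⇒ step 1: AAAA ⇒ BC·BC·BC·BC
    A ↦ BC
    B ↦ CA  (constrained at step 1)
    C ↦ AA  (constrained at step 1)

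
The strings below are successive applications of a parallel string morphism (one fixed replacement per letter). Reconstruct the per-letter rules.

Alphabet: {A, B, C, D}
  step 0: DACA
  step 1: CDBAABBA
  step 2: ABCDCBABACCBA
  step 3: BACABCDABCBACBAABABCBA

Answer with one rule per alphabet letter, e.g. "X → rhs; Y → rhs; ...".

  step 2 ⇒ step 3: ABCDCBABACCBA ⇒ BA·C·AB·CD·AB·C·BA·C·BA·AB·AB·C·BA
    A ↦ BA
    B ↦ C
    C ↦ AB
    D ↦ CD

A->BA, B->C, C->AB, D->CD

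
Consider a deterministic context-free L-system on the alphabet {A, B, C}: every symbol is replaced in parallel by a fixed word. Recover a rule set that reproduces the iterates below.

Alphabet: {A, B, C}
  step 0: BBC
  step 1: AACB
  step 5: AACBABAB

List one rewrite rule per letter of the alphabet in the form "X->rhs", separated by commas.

A->B, B->A, C->CB

  step 0 ⇒ step 1: BBC ⇒ A·A·CB
    B ↦ A
    C ↦ CB
    A ↦ B  (constrained at step 1)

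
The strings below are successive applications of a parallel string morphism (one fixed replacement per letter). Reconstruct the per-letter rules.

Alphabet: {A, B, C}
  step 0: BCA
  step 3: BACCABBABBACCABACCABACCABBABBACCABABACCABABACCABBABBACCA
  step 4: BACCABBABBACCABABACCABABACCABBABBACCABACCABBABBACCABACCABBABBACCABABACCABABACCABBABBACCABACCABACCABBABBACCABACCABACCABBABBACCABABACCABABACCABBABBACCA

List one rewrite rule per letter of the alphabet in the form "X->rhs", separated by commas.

  step 3 ⇒ step 4: BACCABBABBACCABACCABACCABBABBACCABABACCABABACCABBABBACCA ⇒ BA·CCA·BBA·BBA·CCA·BA·BA·CCA·BA·BA·CCA·BBA·BBA·CCA·BA·CCA·BBA·BBA·CCA·BA·CCA·BBA·BBA·CCA·BA·BA·CCA·BA·BA·CCA·BBA·BBA·CCA·BA·CCA·BA·CCA·BBA·BBA·CCA·BA·CCA·BA·CCA·BBA·BBA·CCA·BA·BA·CCA·BA·BA·CCA·BBA·BBA·CCA
    A ↦ CCA
    B ↦ BA
    C ↦ BBA

A->CCA, B->BA, C->BBA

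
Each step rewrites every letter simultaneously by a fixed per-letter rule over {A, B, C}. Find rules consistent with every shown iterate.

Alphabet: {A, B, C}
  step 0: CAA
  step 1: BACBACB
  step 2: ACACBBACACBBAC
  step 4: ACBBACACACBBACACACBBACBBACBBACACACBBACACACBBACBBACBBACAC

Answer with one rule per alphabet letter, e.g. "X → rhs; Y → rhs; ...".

  step 1 ⇒ step 2: BACBACB ⇒ AC·ACB·B·AC·ACB·B·AC
    A ↦ ACB
    B ↦ AC
    C ↦ B

A->ACB, B->AC, C->B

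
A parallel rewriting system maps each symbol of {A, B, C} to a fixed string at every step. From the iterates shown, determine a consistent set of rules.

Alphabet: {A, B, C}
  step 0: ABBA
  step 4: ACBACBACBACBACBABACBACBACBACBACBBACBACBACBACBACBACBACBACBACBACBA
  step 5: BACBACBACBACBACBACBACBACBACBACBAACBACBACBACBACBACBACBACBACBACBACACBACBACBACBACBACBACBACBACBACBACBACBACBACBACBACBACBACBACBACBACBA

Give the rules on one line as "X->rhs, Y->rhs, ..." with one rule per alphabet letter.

A->BA, B->AC, C->CB

  step 4 ⇒ step 5: ACBACBACBACBACBABACBACBACBACBACBBACBACBACBACBACBACBACBACBACBACBA ⇒ BA·CB·AC·BA·CB·AC·BA·CB·AC·BA·CB·AC·BA·CB·AC·BA·AC·BA·CB·AC·BA·CB·AC·BA·CB·AC·BA·CB·AC·BA·CB·AC·AC·BA·CB·AC·BA·CB·AC·BA·CB·AC·BA·CB·AC·BA·CB·AC·BA·CB·AC·BA·CB·AC·BA·CB·AC·BA·CB·AC·BA·CB·AC·BA
    A ↦ BA
    B ↦ AC
    C ↦ CB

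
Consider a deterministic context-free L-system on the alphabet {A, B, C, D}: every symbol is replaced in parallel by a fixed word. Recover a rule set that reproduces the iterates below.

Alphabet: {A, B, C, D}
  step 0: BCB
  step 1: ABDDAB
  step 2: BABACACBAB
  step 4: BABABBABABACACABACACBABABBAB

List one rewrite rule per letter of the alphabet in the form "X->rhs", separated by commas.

A->B, B->AB, C->DD, D->AC

  step 1 ⇒ step 2: ABDDAB ⇒ B·AB·AC·AC·B·AB
    A ↦ B
    B ↦ AB
    D ↦ AC
  step 0 ⇒ step 1: BCB ⇒ AB·DD·AB
    C ↦ DD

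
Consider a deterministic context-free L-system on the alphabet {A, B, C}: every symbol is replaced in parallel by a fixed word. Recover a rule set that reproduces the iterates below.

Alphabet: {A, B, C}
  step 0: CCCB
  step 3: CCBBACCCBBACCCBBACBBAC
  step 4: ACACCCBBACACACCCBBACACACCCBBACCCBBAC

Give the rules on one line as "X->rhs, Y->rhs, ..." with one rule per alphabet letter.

  step 3 ⇒ step 4: CCBBACCCBBACCCBBACBBAC ⇒ AC·AC·C·C·BB·AC·AC·AC·C·C·BB·AC·AC·AC·C·C·BB·AC·C·C·BB·AC
    A ↦ BB
    B ↦ C
    C ↦ AC

A->BB, B->C, C->AC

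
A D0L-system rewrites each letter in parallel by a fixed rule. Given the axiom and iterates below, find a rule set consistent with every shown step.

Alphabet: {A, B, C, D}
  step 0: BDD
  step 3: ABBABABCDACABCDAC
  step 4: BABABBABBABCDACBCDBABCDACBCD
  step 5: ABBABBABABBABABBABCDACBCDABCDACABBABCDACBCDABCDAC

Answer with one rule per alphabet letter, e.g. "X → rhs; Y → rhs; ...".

A->B, B->AB, C->CD, D->AC

  step 4 ⇒ step 5: BABABBABBABCDACBCDBABCDACBCD ⇒ AB·B·AB·B·AB·AB·B·AB·AB·B·AB·CD·AC·B·CD·AB·CD·AC·AB·B·AB·CD·AC·B·CD·AB·CD·AC
    A ↦ B
    B ↦ AB
    C ↦ CD
    D ↦ AC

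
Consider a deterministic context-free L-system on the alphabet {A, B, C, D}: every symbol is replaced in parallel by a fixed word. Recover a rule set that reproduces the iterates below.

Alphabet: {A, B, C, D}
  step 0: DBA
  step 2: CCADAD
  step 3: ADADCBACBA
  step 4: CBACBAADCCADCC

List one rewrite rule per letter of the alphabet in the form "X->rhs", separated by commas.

A->C, B->C, C->AD, D->BA

  step 3 ⇒ step 4: ADADCBACBA ⇒ C·BA·C·BA·AD·C·C·AD·C·C
    A ↦ C
    B ↦ C
    C ↦ AD
    D ↦ BA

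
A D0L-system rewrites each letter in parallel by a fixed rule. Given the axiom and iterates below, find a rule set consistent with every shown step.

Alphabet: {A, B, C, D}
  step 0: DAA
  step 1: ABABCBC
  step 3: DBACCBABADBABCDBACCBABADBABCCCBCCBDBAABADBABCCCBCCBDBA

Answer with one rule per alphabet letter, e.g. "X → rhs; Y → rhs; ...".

A->BC, B->DBA, C->CCB, D->ABA

  step 0 ⇒ step 1: DAA ⇒ ABA·BC·BC
    A ↦ BC
    D ↦ ABA
    B ↦ DBA  (constrained at step 1)
    C ↦ CCB  (constrained at step 1)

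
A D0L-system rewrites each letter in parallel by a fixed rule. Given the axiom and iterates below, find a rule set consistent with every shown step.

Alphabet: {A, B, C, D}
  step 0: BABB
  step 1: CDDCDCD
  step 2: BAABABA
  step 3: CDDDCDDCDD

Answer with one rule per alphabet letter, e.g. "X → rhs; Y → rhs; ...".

A->D, B->CD, C->B, D->A

  step 2 ⇒ step 3: BAABABA ⇒ CD·D·D·CD·D·CD·D
    A ↦ D
    B ↦ CD
  step 1 ⇒ step 2: CDDCDCD ⇒ B·A·A·B·A·B·A
    C ↦ B
  step 1 ⇒ step 2: CDDCDCD ⇒ B·A·A·B·A·B·A
    D ↦ A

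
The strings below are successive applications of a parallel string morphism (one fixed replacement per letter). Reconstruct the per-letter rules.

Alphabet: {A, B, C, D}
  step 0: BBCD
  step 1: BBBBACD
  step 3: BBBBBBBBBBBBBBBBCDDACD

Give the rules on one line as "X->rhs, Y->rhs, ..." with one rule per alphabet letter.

A->D, B->BB, C->A, D->CD

  step 0 ⇒ step 1: BBCD ⇒ BB·BB·A·CD
    B ↦ BB
    C ↦ A
    D ↦ CD
    A ↦ D  (constrained at step 1)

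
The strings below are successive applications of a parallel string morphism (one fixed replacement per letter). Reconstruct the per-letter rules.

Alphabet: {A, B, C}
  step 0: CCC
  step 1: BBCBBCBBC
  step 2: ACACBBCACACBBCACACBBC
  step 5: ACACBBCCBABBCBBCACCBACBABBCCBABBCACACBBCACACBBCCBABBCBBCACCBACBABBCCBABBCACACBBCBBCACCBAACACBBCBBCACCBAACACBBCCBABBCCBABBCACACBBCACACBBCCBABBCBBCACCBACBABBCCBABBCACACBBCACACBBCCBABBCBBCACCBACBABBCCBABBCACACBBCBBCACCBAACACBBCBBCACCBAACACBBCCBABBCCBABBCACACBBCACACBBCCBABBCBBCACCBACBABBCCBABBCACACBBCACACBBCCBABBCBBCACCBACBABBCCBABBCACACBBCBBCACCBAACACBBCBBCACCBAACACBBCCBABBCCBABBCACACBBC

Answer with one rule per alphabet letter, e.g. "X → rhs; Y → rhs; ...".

  step 1 ⇒ step 2: BBCBBCBBC ⇒ AC·AC·BBC·AC·AC·BBC·AC·AC·BBC
    B ↦ AC
    C ↦ BBC
    A ↦ CBA  (constrained at step 2)

A->CBA, B->AC, C->BBC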